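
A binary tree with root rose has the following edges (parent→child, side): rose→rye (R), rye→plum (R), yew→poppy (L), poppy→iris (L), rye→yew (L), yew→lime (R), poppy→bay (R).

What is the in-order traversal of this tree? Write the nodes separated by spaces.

rose iris poppy bay yew lime rye plum

In-order visits the left subtree, then the node, then the right subtree.
At rose: no left child.
Visit rose.
At rose: go right to rye.
  At rye: go left to yew.
    At yew: go left to poppy.
      At poppy: go left to iris.
        iris is a leaf — visit iris.
      Visit poppy.
      At poppy: go right to bay.
        bay is a leaf — visit bay.
    Visit yew.
    At yew: go right to lime.
      lime is a leaf — visit lime.
  Visit rye.
  At rye: go right to plum.
    plum is a leaf — visit plum.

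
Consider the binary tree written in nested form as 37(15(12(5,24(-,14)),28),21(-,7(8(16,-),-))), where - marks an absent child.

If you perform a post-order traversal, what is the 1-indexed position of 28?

Post-order visits the left subtree, then the right subtree, then the node.
At 37: go left to 15.
  At 15: go left to 12.
    At 12: go left to 5.
      5 is a leaf — visit 5.
    At 12: go right to 24.
      At 24: no left child.
      At 24: go right to 14.
        14 is a leaf — visit 14.
      Visit 24.
    Visit 12.
  At 15: go right to 28.
    28 is a leaf — visit 28.
  Visit 15.
At 37: go right to 21.
  At 21: no left child.
  At 21: go right to 7.
    At 7: go left to 8.
      At 8: go left to 16.
        16 is a leaf — visit 16.
      At 8: no right child.
      Visit 8.
    At 7: no right child.
    Visit 7.
  Visit 21.
Visit 37.
Full post-order sequence: 5, 14, 24, 12, 28, 15, 16, 8, 7, 21, 37.

5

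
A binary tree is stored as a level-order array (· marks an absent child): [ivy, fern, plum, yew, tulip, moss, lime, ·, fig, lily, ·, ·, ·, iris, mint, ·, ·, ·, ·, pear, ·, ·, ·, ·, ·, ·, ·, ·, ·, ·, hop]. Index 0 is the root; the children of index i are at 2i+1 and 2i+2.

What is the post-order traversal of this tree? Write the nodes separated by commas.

Post-order visits the left subtree, then the right subtree, then the node.
At ivy: go left to fern.
  At fern: go left to yew.
    At yew: no left child.
    At yew: go right to fig.
      fig is a leaf — visit fig.
    Visit yew.
  At fern: go right to tulip.
    At tulip: go left to lily.
      At lily: go left to pear.
        pear is a leaf — visit pear.
      At lily: no right child.
      Visit lily.
    At tulip: no right child.
    Visit tulip.
  Visit fern.
At ivy: go right to plum.
  At plum: go left to moss.
    moss is a leaf — visit moss.
  At plum: go right to lime.
    At lime: go left to iris.
      iris is a leaf — visit iris.
    At lime: go right to mint.
      At mint: no left child.
      At mint: go right to hop.
        hop is a leaf — visit hop.
      Visit mint.
    Visit lime.
  Visit plum.
Visit ivy.

fig, yew, pear, lily, tulip, fern, moss, iris, hop, mint, lime, plum, ivy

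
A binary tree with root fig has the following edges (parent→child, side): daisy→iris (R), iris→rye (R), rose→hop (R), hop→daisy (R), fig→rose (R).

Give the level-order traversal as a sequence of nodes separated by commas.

fig, rose, hop, daisy, iris, rye

Level-order visits nodes level by level from the root, left to right within each level.
Level 0: fig
Level 1: rose
Level 2: hop
Level 3: daisy
Level 4: iris
Level 5: rye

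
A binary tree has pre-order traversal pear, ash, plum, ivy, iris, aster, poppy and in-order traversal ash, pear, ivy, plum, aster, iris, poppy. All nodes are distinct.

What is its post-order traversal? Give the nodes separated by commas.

The first element of pre-order is the root; it splits in-order into left and right subtrees.
Root pear: left subtree has 1 node {ash}, right has 5 {ivy, plum, aster, iris, poppy}.
  Root plum: left subtree has 1 node {ivy}, right has 3 {aster, iris, poppy}.
    Root iris: left subtree has 1 node {aster}, right has 1 {poppy}.

ash, ivy, aster, poppy, iris, plum, pear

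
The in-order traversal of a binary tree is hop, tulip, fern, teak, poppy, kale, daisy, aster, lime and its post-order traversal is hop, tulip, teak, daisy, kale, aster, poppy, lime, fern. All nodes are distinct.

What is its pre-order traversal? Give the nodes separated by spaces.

fern tulip hop lime poppy teak aster kale daisy

The last element of post-order is the root; it splits in-order into left and right subtrees.
Root fern: left subtree has 2 nodes {hop, tulip}, right has 6 {teak, poppy, kale, daisy, aster, lime}.
  Root tulip: left subtree has 1 node {hop}, right has 0 { }.
  Root lime: left subtree has 5 nodes {teak, poppy, kale, daisy, aster}, right has 0 { }.
    Root poppy: left subtree has 1 node {teak}, right has 3 {kale, daisy, aster}.
      Root aster: left subtree has 2 nodes {kale, daisy}, right has 0 { }.
        Root kale: left subtree has 0 nodes { }, right has 1 {daisy}.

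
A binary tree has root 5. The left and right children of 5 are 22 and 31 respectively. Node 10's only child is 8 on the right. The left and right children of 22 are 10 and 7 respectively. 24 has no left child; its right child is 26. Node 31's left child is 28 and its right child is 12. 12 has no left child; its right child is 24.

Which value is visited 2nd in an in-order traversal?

8

In-order visits the left subtree, then the node, then the right subtree.
At 5: go left to 22.
  At 22: go left to 10.
    At 10: no left child.
    Visit 10.
    At 10: go right to 8.
      8 is a leaf — visit 8.
  Visit 22.
  At 22: go right to 7.
    7 is a leaf — visit 7.
Visit 5.
At 5: go right to 31.
  At 31: go left to 28.
    28 is a leaf — visit 28.
  Visit 31.
  At 31: go right to 12.
    At 12: no left child.
    Visit 12.
    At 12: go right to 24.
      At 24: no left child.
      Visit 24.
      At 24: go right to 26.
        26 is a leaf — visit 26.
Full in-order sequence: 10, 8, 22, 7, 5, 28, 31, 12, 24, 26.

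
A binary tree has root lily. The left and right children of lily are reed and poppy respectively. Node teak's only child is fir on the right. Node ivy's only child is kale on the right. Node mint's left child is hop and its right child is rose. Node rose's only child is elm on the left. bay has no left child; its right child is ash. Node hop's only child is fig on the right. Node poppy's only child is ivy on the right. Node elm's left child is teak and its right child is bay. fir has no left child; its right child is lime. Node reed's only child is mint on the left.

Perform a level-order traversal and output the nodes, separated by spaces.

lily reed poppy mint ivy hop rose kale fig elm teak bay fir ash lime

Level-order visits nodes level by level from the root, left to right within each level.
Level 0: lily
Level 1: reed, poppy
Level 2: mint, ivy
Level 3: hop, rose, kale
Level 4: fig, elm
Level 5: teak, bay
Level 6: fir, ash
Level 7: lime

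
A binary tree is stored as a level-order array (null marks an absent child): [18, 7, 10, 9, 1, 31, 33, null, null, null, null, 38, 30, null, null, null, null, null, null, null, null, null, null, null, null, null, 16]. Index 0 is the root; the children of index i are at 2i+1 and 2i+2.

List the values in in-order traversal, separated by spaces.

9 7 1 18 38 31 30 16 10 33

In-order visits the left subtree, then the node, then the right subtree.
At 18: go left to 7.
  At 7: go left to 9.
    9 is a leaf — visit 9.
  Visit 7.
  At 7: go right to 1.
    1 is a leaf — visit 1.
Visit 18.
At 18: go right to 10.
  At 10: go left to 31.
    At 31: go left to 38.
      38 is a leaf — visit 38.
    Visit 31.
    At 31: go right to 30.
      At 30: no left child.
      Visit 30.
      At 30: go right to 16.
        16 is a leaf — visit 16.
  Visit 10.
  At 10: go right to 33.
    33 is a leaf — visit 33.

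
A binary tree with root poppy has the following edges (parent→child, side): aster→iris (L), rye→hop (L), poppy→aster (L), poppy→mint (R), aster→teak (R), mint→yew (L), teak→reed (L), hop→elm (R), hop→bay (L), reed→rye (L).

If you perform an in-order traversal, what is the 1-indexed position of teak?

8

In-order visits the left subtree, then the node, then the right subtree.
At poppy: go left to aster.
  At aster: go left to iris.
    iris is a leaf — visit iris.
  Visit aster.
  At aster: go right to teak.
    At teak: go left to reed.
      At reed: go left to rye.
        At rye: go left to hop.
          At hop: go left to bay.
            bay is a leaf — visit bay.
          Visit hop.
          At hop: go right to elm.
            elm is a leaf — visit elm.
        Visit rye.
        At rye: no right child.
      Visit reed.
      At reed: no right child.
    Visit teak.
    At teak: no right child.
Visit poppy.
At poppy: go right to mint.
  At mint: go left to yew.
    yew is a leaf — visit yew.
  Visit mint.
  At mint: no right child.
Full in-order sequence: iris, aster, bay, hop, elm, rye, reed, teak, poppy, yew, mint.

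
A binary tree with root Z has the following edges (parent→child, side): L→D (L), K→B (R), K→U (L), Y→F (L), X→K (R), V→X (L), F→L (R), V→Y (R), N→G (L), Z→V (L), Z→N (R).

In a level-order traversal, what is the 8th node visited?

Level-order visits nodes level by level from the root, left to right within each level.
Level 0: Z
Level 1: V, N
Level 2: X, Y, G
Level 3: K, F
Level 4: U, B, L
Level 5: D
Full level-order sequence: Z, V, N, X, Y, G, K, F, U, B, L, D.

F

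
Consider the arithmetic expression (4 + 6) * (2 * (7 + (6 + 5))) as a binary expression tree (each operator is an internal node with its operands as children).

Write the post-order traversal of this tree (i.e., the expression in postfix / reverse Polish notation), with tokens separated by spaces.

4 6 + 2 7 6 5 + + * *

Post-order on an expression tree gives postfix notation: for each operator, emit left operand, right operand, then the operator.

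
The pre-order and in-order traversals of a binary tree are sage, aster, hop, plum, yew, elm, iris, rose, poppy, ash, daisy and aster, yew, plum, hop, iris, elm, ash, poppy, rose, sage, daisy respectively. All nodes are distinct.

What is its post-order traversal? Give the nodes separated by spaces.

yew plum iris ash poppy rose elm hop aster daisy sage

The first element of pre-order is the root; it splits in-order into left and right subtrees.
Root sage: left subtree has 9 nodes {aster, yew, plum, hop, iris, elm, ash, poppy, rose}, right has 1 {daisy}.
  Root aster: left subtree has 0 nodes { }, right has 8 {yew, plum, hop, iris, elm, ash, poppy, rose}.
    Root hop: left subtree has 2 nodes {yew, plum}, right has 5 {iris, elm, ash, poppy, rose}.
      Root plum: left subtree has 1 node {yew}, right has 0 { }.
      Root elm: left subtree has 1 node {iris}, right has 3 {ash, poppy, rose}.
        Root rose: left subtree has 2 nodes {ash, poppy}, right has 0 { }.
          Root poppy: left subtree has 1 node {ash}, right has 0 { }.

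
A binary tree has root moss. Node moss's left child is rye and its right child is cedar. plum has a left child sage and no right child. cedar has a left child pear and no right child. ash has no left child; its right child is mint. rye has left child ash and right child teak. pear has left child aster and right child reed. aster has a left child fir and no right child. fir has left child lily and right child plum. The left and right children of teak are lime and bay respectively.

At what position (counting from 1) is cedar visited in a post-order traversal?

14

Post-order visits the left subtree, then the right subtree, then the node.
At moss: go left to rye.
  At rye: go left to ash.
    At ash: no left child.
    At ash: go right to mint.
      mint is a leaf — visit mint.
    Visit ash.
  At rye: go right to teak.
    At teak: go left to lime.
      lime is a leaf — visit lime.
    At teak: go right to bay.
      bay is a leaf — visit bay.
    Visit teak.
  Visit rye.
At moss: go right to cedar.
  At cedar: go left to pear.
    At pear: go left to aster.
      At aster: go left to fir.
        At fir: go left to lily.
          lily is a leaf — visit lily.
        At fir: go right to plum.
          At plum: go left to sage.
            sage is a leaf — visit sage.
          At plum: no right child.
          Visit plum.
        Visit fir.
      At aster: no right child.
      Visit aster.
    At pear: go right to reed.
      reed is a leaf — visit reed.
    Visit pear.
  At cedar: no right child.
  Visit cedar.
Visit moss.
Full post-order sequence: mint, ash, lime, bay, teak, rye, lily, sage, plum, fir, aster, reed, pear, cedar, moss.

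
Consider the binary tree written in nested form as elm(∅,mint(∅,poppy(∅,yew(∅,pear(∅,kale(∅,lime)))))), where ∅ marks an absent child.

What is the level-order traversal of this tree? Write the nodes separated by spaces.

Level-order visits nodes level by level from the root, left to right within each level.
Level 0: elm
Level 1: mint
Level 2: poppy
Level 3: yew
Level 4: pear
Level 5: kale
Level 6: lime

elm mint poppy yew pear kale lime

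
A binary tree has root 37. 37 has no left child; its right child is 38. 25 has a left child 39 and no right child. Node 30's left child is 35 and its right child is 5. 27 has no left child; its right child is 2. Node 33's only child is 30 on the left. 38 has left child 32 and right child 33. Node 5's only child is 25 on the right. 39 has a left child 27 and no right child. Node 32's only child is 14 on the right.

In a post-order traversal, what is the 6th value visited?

Post-order visits the left subtree, then the right subtree, then the node.
At 37: no left child.
At 37: go right to 38.
  At 38: go left to 32.
    At 32: no left child.
    At 32: go right to 14.
      14 is a leaf — visit 14.
    Visit 32.
  At 38: go right to 33.
    At 33: go left to 30.
      At 30: go left to 35.
        35 is a leaf — visit 35.
      At 30: go right to 5.
        At 5: no left child.
        At 5: go right to 25.
          At 25: go left to 39.
            At 39: go left to 27.
              At 27: no left child.
              At 27: go right to 2.
                2 is a leaf — visit 2.
              Visit 27.
            At 39: no right child.
            Visit 39.
          At 25: no right child.
          Visit 25.
        Visit 5.
      Visit 30.
    At 33: no right child.
    Visit 33.
  Visit 38.
Visit 37.
Full post-order sequence: 14, 32, 35, 2, 27, 39, 25, 5, 30, 33, 38, 37.

39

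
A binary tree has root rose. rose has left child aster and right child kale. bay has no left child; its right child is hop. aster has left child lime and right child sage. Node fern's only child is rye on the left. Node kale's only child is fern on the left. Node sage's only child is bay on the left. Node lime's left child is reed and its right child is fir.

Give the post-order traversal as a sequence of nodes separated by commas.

Post-order visits the left subtree, then the right subtree, then the node.
At rose: go left to aster.
  At aster: go left to lime.
    At lime: go left to reed.
      reed is a leaf — visit reed.
    At lime: go right to fir.
      fir is a leaf — visit fir.
    Visit lime.
  At aster: go right to sage.
    At sage: go left to bay.
      At bay: no left child.
      At bay: go right to hop.
        hop is a leaf — visit hop.
      Visit bay.
    At sage: no right child.
    Visit sage.
  Visit aster.
At rose: go right to kale.
  At kale: go left to fern.
    At fern: go left to rye.
      rye is a leaf — visit rye.
    At fern: no right child.
    Visit fern.
  At kale: no right child.
  Visit kale.
Visit rose.

reed, fir, lime, hop, bay, sage, aster, rye, fern, kale, rose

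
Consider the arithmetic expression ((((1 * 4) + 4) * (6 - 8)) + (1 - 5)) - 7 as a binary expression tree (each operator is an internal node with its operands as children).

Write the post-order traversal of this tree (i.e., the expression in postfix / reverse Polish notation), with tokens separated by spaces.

Post-order on an expression tree gives postfix notation: for each operator, emit left operand, right operand, then the operator.

1 4 * 4 + 6 8 - * 1 5 - + 7 -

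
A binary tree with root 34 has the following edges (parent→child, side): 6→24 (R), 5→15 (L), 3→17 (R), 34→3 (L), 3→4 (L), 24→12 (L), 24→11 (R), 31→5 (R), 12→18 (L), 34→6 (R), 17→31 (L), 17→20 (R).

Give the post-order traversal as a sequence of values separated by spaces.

4 15 5 31 20 17 3 18 12 11 24 6 34

Post-order visits the left subtree, then the right subtree, then the node.
At 34: go left to 3.
  At 3: go left to 4.
    4 is a leaf — visit 4.
  At 3: go right to 17.
    At 17: go left to 31.
      At 31: no left child.
      At 31: go right to 5.
        At 5: go left to 15.
          15 is a leaf — visit 15.
        At 5: no right child.
        Visit 5.
      Visit 31.
    At 17: go right to 20.
      20 is a leaf — visit 20.
    Visit 17.
  Visit 3.
At 34: go right to 6.
  At 6: no left child.
  At 6: go right to 24.
    At 24: go left to 12.
      At 12: go left to 18.
        18 is a leaf — visit 18.
      At 12: no right child.
      Visit 12.
    At 24: go right to 11.
      11 is a leaf — visit 11.
    Visit 24.
  Visit 6.
Visit 34.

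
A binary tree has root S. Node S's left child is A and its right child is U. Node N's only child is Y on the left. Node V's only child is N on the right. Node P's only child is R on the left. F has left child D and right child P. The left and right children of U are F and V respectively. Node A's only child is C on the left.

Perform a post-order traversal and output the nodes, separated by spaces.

Post-order visits the left subtree, then the right subtree, then the node.
At S: go left to A.
  At A: go left to C.
    C is a leaf — visit C.
  At A: no right child.
  Visit A.
At S: go right to U.
  At U: go left to F.
    At F: go left to D.
      D is a leaf — visit D.
    At F: go right to P.
      At P: go left to R.
        R is a leaf — visit R.
      At P: no right child.
      Visit P.
    Visit F.
  At U: go right to V.
    At V: no left child.
    At V: go right to N.
      At N: go left to Y.
        Y is a leaf — visit Y.
      At N: no right child.
      Visit N.
    Visit V.
  Visit U.
Visit S.

C A D R P F Y N V U S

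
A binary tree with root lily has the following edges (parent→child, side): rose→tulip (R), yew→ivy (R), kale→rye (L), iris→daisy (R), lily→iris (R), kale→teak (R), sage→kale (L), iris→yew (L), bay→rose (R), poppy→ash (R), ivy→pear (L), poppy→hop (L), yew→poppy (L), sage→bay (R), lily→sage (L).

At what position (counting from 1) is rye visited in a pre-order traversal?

Pre-order visits the node, then its left subtree, then its right subtree.
Visit lily.
At lily: go left to sage.
  Visit sage.
  At sage: go left to kale.
    Visit kale.
    At kale: go left to rye.
      rye is a leaf — visit rye.
    At kale: go right to teak.
      teak is a leaf — visit teak.
  At sage: go right to bay.
    Visit bay.
    At bay: no left child.
    At bay: go right to rose.
      Visit rose.
      At rose: no left child.
      At rose: go right to tulip.
        tulip is a leaf — visit tulip.
At lily: go right to iris.
  Visit iris.
  At iris: go left to yew.
    Visit yew.
    At yew: go left to poppy.
      Visit poppy.
      At poppy: go left to hop.
        hop is a leaf — visit hop.
      At poppy: go right to ash.
        ash is a leaf — visit ash.
    At yew: go right to ivy.
      Visit ivy.
      At ivy: go left to pear.
        pear is a leaf — visit pear.
      At ivy: no right child.
  At iris: go right to daisy.
    daisy is a leaf — visit daisy.
Full pre-order sequence: lily, sage, kale, rye, teak, bay, rose, tulip, iris, yew, poppy, hop, ash, ivy, pear, daisy.

4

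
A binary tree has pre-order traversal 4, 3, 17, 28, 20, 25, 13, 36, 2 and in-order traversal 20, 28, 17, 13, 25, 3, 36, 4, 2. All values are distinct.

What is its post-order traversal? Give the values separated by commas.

20, 28, 13, 25, 17, 36, 3, 2, 4

The first element of pre-order is the root; it splits in-order into left and right subtrees.
Root 4: left subtree has 7 nodes {20, 28, 17, 13, 25, 3, 36}, right has 1 {2}.
  Root 3: left subtree has 5 nodes {20, 28, 17, 13, 25}, right has 1 {36}.
    Root 17: left subtree has 2 nodes {20, 28}, right has 2 {13, 25}.
      Root 28: left subtree has 1 node {20}, right has 0 { }.
      Root 25: left subtree has 1 node {13}, right has 0 { }.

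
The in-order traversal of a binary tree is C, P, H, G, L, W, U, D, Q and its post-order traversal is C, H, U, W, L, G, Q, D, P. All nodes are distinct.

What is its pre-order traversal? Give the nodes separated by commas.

The last element of post-order is the root; it splits in-order into left and right subtrees.
Root P: left subtree has 1 node {C}, right has 7 {H, G, L, W, U, D, Q}.
  Root D: left subtree has 5 nodes {H, G, L, W, U}, right has 1 {Q}.
    Root G: left subtree has 1 node {H}, right has 3 {L, W, U}.
      Root L: left subtree has 0 nodes { }, right has 2 {W, U}.
        Root W: left subtree has 0 nodes { }, right has 1 {U}.

P, C, D, G, H, L, W, U, Q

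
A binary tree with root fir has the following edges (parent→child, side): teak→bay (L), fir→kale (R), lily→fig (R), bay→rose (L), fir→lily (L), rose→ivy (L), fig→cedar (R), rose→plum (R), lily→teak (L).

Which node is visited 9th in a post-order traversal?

Post-order visits the left subtree, then the right subtree, then the node.
At fir: go left to lily.
  At lily: go left to teak.
    At teak: go left to bay.
      At bay: go left to rose.
        At rose: go left to ivy.
          ivy is a leaf — visit ivy.
        At rose: go right to plum.
          plum is a leaf — visit plum.
        Visit rose.
      At bay: no right child.
      Visit bay.
    At teak: no right child.
    Visit teak.
  At lily: go right to fig.
    At fig: no left child.
    At fig: go right to cedar.
      cedar is a leaf — visit cedar.
    Visit fig.
  Visit lily.
At fir: go right to kale.
  kale is a leaf — visit kale.
Visit fir.
Full post-order sequence: ivy, plum, rose, bay, teak, cedar, fig, lily, kale, fir.

kale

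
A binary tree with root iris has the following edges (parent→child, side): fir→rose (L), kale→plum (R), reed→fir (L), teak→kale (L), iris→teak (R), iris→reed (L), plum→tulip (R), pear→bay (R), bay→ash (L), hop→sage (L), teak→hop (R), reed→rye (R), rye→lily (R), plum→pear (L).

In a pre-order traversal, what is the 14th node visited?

hop

Pre-order visits the node, then its left subtree, then its right subtree.
Visit iris.
At iris: go left to reed.
  Visit reed.
  At reed: go left to fir.
    Visit fir.
    At fir: go left to rose.
      rose is a leaf — visit rose.
    At fir: no right child.
  At reed: go right to rye.
    Visit rye.
    At rye: no left child.
    At rye: go right to lily.
      lily is a leaf — visit lily.
At iris: go right to teak.
  Visit teak.
  At teak: go left to kale.
    Visit kale.
    At kale: no left child.
    At kale: go right to plum.
      Visit plum.
      At plum: go left to pear.
        Visit pear.
        At pear: no left child.
        At pear: go right to bay.
          Visit bay.
          At bay: go left to ash.
            ash is a leaf — visit ash.
          At bay: no right child.
      At plum: go right to tulip.
        tulip is a leaf — visit tulip.
  At teak: go right to hop.
    Visit hop.
    At hop: go left to sage.
      sage is a leaf — visit sage.
    At hop: no right child.
Full pre-order sequence: iris, reed, fir, rose, rye, lily, teak, kale, plum, pear, bay, ash, tulip, hop, sage.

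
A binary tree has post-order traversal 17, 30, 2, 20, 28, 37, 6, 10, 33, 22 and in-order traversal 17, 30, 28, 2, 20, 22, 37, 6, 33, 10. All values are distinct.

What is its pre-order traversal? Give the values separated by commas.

The last element of post-order is the root; it splits in-order into left and right subtrees.
Root 22: left subtree has 5 nodes {17, 30, 28, 2, 20}, right has 4 {37, 6, 33, 10}.
  Root 28: left subtree has 2 nodes {17, 30}, right has 2 {2, 20}.
    Root 30: left subtree has 1 node {17}, right has 0 { }.
    Root 20: left subtree has 1 node {2}, right has 0 { }.
  Root 33: left subtree has 2 nodes {37, 6}, right has 1 {10}.
    Root 6: left subtree has 1 node {37}, right has 0 { }.

22, 28, 30, 17, 20, 2, 33, 6, 37, 10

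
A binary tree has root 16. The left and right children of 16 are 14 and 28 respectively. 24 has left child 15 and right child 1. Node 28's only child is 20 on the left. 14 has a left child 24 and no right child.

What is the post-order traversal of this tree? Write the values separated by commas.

15, 1, 24, 14, 20, 28, 16

Post-order visits the left subtree, then the right subtree, then the node.
At 16: go left to 14.
  At 14: go left to 24.
    At 24: go left to 15.
      15 is a leaf — visit 15.
    At 24: go right to 1.
      1 is a leaf — visit 1.
    Visit 24.
  At 14: no right child.
  Visit 14.
At 16: go right to 28.
  At 28: go left to 20.
    20 is a leaf — visit 20.
  At 28: no right child.
  Visit 28.
Visit 16.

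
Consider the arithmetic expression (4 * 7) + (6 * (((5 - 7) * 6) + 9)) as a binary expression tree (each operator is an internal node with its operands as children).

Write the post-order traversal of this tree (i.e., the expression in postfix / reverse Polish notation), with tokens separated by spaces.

Post-order on an expression tree gives postfix notation: for each operator, emit left operand, right operand, then the operator.

4 7 * 6 5 7 - 6 * 9 + * +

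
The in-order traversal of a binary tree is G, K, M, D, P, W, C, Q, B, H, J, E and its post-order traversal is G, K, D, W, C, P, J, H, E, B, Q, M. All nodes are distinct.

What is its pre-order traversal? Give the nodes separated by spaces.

M K G Q P D C W B E H J

The last element of post-order is the root; it splits in-order into left and right subtrees.
Root M: left subtree has 2 nodes {G, K}, right has 9 {D, P, W, C, Q, B, H, J, E}.
  Root K: left subtree has 1 node {G}, right has 0 { }.
  Root Q: left subtree has 4 nodes {D, P, W, C}, right has 4 {B, H, J, E}.
    Root P: left subtree has 1 node {D}, right has 2 {W, C}.
      Root C: left subtree has 1 node {W}, right has 0 { }.
    Root B: left subtree has 0 nodes { }, right has 3 {H, J, E}.
      Root E: left subtree has 2 nodes {H, J}, right has 0 { }.
        Root H: left subtree has 0 nodes { }, right has 1 {J}.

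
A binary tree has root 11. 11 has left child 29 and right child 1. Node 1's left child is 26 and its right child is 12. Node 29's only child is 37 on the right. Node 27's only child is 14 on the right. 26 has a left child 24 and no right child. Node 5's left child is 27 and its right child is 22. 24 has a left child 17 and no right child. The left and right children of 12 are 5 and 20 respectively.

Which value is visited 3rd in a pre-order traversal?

37

Pre-order visits the node, then its left subtree, then its right subtree.
Visit 11.
At 11: go left to 29.
  Visit 29.
  At 29: no left child.
  At 29: go right to 37.
    37 is a leaf — visit 37.
At 11: go right to 1.
  Visit 1.
  At 1: go left to 26.
    Visit 26.
    At 26: go left to 24.
      Visit 24.
      At 24: go left to 17.
        17 is a leaf — visit 17.
      At 24: no right child.
    At 26: no right child.
  At 1: go right to 12.
    Visit 12.
    At 12: go left to 5.
      Visit 5.
      At 5: go left to 27.
        Visit 27.
        At 27: no left child.
        At 27: go right to 14.
          14 is a leaf — visit 14.
      At 5: go right to 22.
        22 is a leaf — visit 22.
    At 12: go right to 20.
      20 is a leaf — visit 20.
Full pre-order sequence: 11, 29, 37, 1, 26, 24, 17, 12, 5, 27, 14, 22, 20.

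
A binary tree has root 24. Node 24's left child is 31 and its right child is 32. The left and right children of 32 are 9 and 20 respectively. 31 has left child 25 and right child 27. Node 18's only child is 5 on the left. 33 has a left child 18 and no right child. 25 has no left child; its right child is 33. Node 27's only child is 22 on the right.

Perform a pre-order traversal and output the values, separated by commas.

Pre-order visits the node, then its left subtree, then its right subtree.
Visit 24.
At 24: go left to 31.
  Visit 31.
  At 31: go left to 25.
    Visit 25.
    At 25: no left child.
    At 25: go right to 33.
      Visit 33.
      At 33: go left to 18.
        Visit 18.
        At 18: go left to 5.
          5 is a leaf — visit 5.
        At 18: no right child.
      At 33: no right child.
  At 31: go right to 27.
    Visit 27.
    At 27: no left child.
    At 27: go right to 22.
      22 is a leaf — visit 22.
At 24: go right to 32.
  Visit 32.
  At 32: go left to 9.
    9 is a leaf — visit 9.
  At 32: go right to 20.
    20 is a leaf — visit 20.

24, 31, 25, 33, 18, 5, 27, 22, 32, 9, 20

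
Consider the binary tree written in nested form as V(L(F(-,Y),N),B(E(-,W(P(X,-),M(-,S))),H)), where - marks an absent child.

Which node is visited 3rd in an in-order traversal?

In-order visits the left subtree, then the node, then the right subtree.
At V: go left to L.
  At L: go left to F.
    At F: no left child.
    Visit F.
    At F: go right to Y.
      Y is a leaf — visit Y.
  Visit L.
  At L: go right to N.
    N is a leaf — visit N.
Visit V.
At V: go right to B.
  At B: go left to E.
    At E: no left child.
    Visit E.
    At E: go right to W.
      At W: go left to P.
        At P: go left to X.
          X is a leaf — visit X.
        Visit P.
        At P: no right child.
      Visit W.
      At W: go right to M.
        At M: no left child.
        Visit M.
        At M: go right to S.
          S is a leaf — visit S.
  Visit B.
  At B: go right to H.
    H is a leaf — visit H.
Full in-order sequence: F, Y, L, N, V, E, X, P, W, M, S, B, H.

L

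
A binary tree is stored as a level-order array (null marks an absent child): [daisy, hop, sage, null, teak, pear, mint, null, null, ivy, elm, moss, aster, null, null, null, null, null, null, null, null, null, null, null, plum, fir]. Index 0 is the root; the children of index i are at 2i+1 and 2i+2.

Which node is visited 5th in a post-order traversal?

Post-order visits the left subtree, then the right subtree, then the node.
At daisy: go left to hop.
  At hop: no left child.
  At hop: go right to teak.
    At teak: go left to ivy.
      ivy is a leaf — visit ivy.
    At teak: go right to elm.
      elm is a leaf — visit elm.
    Visit teak.
  Visit hop.
At daisy: go right to sage.
  At sage: go left to pear.
    At pear: go left to moss.
      At moss: no left child.
      At moss: go right to plum.
        plum is a leaf — visit plum.
      Visit moss.
    At pear: go right to aster.
      At aster: go left to fir.
        fir is a leaf — visit fir.
      At aster: no right child.
      Visit aster.
    Visit pear.
  At sage: go right to mint.
    mint is a leaf — visit mint.
  Visit sage.
Visit daisy.
Full post-order sequence: ivy, elm, teak, hop, plum, moss, fir, aster, pear, mint, sage, daisy.

plum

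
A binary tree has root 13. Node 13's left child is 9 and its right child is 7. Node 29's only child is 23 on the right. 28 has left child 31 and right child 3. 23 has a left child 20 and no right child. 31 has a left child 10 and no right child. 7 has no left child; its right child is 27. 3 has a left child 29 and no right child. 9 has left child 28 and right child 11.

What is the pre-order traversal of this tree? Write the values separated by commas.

Pre-order visits the node, then its left subtree, then its right subtree.
Visit 13.
At 13: go left to 9.
  Visit 9.
  At 9: go left to 28.
    Visit 28.
    At 28: go left to 31.
      Visit 31.
      At 31: go left to 10.
        10 is a leaf — visit 10.
      At 31: no right child.
    At 28: go right to 3.
      Visit 3.
      At 3: go left to 29.
        Visit 29.
        At 29: no left child.
        At 29: go right to 23.
          Visit 23.
          At 23: go left to 20.
            20 is a leaf — visit 20.
          At 23: no right child.
      At 3: no right child.
  At 9: go right to 11.
    11 is a leaf — visit 11.
At 13: go right to 7.
  Visit 7.
  At 7: no left child.
  At 7: go right to 27.
    27 is a leaf — visit 27.

13, 9, 28, 31, 10, 3, 29, 23, 20, 11, 7, 27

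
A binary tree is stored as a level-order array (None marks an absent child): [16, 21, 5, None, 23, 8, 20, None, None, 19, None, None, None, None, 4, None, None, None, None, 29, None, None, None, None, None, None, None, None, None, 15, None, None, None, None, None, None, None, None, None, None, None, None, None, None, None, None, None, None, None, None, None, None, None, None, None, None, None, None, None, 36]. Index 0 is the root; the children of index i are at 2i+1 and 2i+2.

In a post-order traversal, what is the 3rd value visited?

Post-order visits the left subtree, then the right subtree, then the node.
At 16: go left to 21.
  At 21: no left child.
  At 21: go right to 23.
    At 23: go left to 19.
      At 19: go left to 29.
        29 is a leaf — visit 29.
      At 19: no right child.
      Visit 19.
    At 23: no right child.
    Visit 23.
  Visit 21.
At 16: go right to 5.
  At 5: go left to 8.
    8 is a leaf — visit 8.
  At 5: go right to 20.
    At 20: no left child.
    At 20: go right to 4.
      At 4: go left to 15.
        At 15: go left to 36.
          36 is a leaf — visit 36.
        At 15: no right child.
        Visit 15.
      At 4: no right child.
      Visit 4.
    Visit 20.
  Visit 5.
Visit 16.
Full post-order sequence: 29, 19, 23, 21, 8, 36, 15, 4, 20, 5, 16.

23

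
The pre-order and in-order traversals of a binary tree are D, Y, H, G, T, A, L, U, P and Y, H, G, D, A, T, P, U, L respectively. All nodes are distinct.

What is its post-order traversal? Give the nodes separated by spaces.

G H Y A P U L T D

The first element of pre-order is the root; it splits in-order into left and right subtrees.
Root D: left subtree has 3 nodes {Y, H, G}, right has 5 {A, T, P, U, L}.
  Root Y: left subtree has 0 nodes { }, right has 2 {H, G}.
    Root H: left subtree has 0 nodes { }, right has 1 {G}.
  Root T: left subtree has 1 node {A}, right has 3 {P, U, L}.
    Root L: left subtree has 2 nodes {P, U}, right has 0 { }.
      Root U: left subtree has 1 node {P}, right has 0 { }.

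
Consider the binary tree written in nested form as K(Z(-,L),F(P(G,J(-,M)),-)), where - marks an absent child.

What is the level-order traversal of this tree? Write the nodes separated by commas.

K, Z, F, L, P, G, J, M

Level-order visits nodes level by level from the root, left to right within each level.
Level 0: K
Level 1: Z, F
Level 2: L, P
Level 3: G, J
Level 4: M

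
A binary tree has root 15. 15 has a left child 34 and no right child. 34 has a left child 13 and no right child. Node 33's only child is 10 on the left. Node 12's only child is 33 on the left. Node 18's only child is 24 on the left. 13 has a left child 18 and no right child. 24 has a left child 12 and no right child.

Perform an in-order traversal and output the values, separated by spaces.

10 33 12 24 18 13 34 15

In-order visits the left subtree, then the node, then the right subtree.
At 15: go left to 34.
  At 34: go left to 13.
    At 13: go left to 18.
      At 18: go left to 24.
        At 24: go left to 12.
          At 12: go left to 33.
            At 33: go left to 10.
              10 is a leaf — visit 10.
            Visit 33.
            At 33: no right child.
          Visit 12.
          At 12: no right child.
        Visit 24.
        At 24: no right child.
      Visit 18.
      At 18: no right child.
    Visit 13.
    At 13: no right child.
  Visit 34.
  At 34: no right child.
Visit 15.
At 15: no right child.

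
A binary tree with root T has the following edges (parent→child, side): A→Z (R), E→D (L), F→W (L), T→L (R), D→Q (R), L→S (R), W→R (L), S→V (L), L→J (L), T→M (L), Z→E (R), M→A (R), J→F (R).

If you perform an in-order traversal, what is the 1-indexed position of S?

In-order visits the left subtree, then the node, then the right subtree.
At T: go left to M.
  At M: no left child.
  Visit M.
  At M: go right to A.
    At A: no left child.
    Visit A.
    At A: go right to Z.
      At Z: no left child.
      Visit Z.
      At Z: go right to E.
        At E: go left to D.
          At D: no left child.
          Visit D.
          At D: go right to Q.
            Q is a leaf — visit Q.
        Visit E.
        At E: no right child.
Visit T.
At T: go right to L.
  At L: go left to J.
    At J: no left child.
    Visit J.
    At J: go right to F.
      At F: go left to W.
        At W: go left to R.
          R is a leaf — visit R.
        Visit W.
        At W: no right child.
      Visit F.
      At F: no right child.
  Visit L.
  At L: go right to S.
    At S: go left to V.
      V is a leaf — visit V.
    Visit S.
    At S: no right child.
Full in-order sequence: M, A, Z, D, Q, E, T, J, R, W, F, L, V, S.

14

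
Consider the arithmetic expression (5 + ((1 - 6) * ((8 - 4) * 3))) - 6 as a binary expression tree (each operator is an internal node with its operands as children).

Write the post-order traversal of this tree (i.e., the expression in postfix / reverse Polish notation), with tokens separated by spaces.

Post-order on an expression tree gives postfix notation: for each operator, emit left operand, right operand, then the operator.

5 1 6 - 8 4 - 3 * * + 6 -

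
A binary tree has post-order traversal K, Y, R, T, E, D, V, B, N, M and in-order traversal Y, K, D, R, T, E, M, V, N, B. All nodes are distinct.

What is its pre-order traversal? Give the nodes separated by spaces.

M D Y K E T R N V B

The last element of post-order is the root; it splits in-order into left and right subtrees.
Root M: left subtree has 6 nodes {Y, K, D, R, T, E}, right has 3 {V, N, B}.
  Root D: left subtree has 2 nodes {Y, K}, right has 3 {R, T, E}.
    Root Y: left subtree has 0 nodes { }, right has 1 {K}.
    Root E: left subtree has 2 nodes {R, T}, right has 0 { }.
      Root T: left subtree has 1 node {R}, right has 0 { }.
  Root N: left subtree has 1 node {V}, right has 1 {B}.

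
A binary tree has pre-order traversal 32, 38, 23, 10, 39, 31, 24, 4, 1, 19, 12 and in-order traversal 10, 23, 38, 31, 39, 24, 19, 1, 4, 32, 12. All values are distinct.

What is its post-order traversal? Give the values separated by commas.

10, 23, 31, 19, 1, 4, 24, 39, 38, 12, 32

The first element of pre-order is the root; it splits in-order into left and right subtrees.
Root 32: left subtree has 9 nodes {10, 23, 38, 31, 39, 24, 19, 1, 4}, right has 1 {12}.
  Root 38: left subtree has 2 nodes {10, 23}, right has 6 {31, 39, 24, 19, 1, 4}.
    Root 23: left subtree has 1 node {10}, right has 0 { }.
    Root 39: left subtree has 1 node {31}, right has 4 {24, 19, 1, 4}.
      Root 24: left subtree has 0 nodes { }, right has 3 {19, 1, 4}.
        Root 4: left subtree has 2 nodes {19, 1}, right has 0 { }.
          Root 1: left subtree has 1 node {19}, right has 0 { }.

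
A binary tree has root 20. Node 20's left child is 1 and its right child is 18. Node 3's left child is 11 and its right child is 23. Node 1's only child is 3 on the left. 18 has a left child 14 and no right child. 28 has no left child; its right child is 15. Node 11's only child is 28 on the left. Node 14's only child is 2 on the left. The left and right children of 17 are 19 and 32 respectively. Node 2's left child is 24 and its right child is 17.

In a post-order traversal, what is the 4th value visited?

Post-order visits the left subtree, then the right subtree, then the node.
At 20: go left to 1.
  At 1: go left to 3.
    At 3: go left to 11.
      At 11: go left to 28.
        At 28: no left child.
        At 28: go right to 15.
          15 is a leaf — visit 15.
        Visit 28.
      At 11: no right child.
      Visit 11.
    At 3: go right to 23.
      23 is a leaf — visit 23.
    Visit 3.
  At 1: no right child.
  Visit 1.
At 20: go right to 18.
  At 18: go left to 14.
    At 14: go left to 2.
      At 2: go left to 24.
        24 is a leaf — visit 24.
      At 2: go right to 17.
        At 17: go left to 19.
          19 is a leaf — visit 19.
        At 17: go right to 32.
          32 is a leaf — visit 32.
        Visit 17.
      Visit 2.
    At 14: no right child.
    Visit 14.
  At 18: no right child.
  Visit 18.
Visit 20.
Full post-order sequence: 15, 28, 11, 23, 3, 1, 24, 19, 32, 17, 2, 14, 18, 20.

23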